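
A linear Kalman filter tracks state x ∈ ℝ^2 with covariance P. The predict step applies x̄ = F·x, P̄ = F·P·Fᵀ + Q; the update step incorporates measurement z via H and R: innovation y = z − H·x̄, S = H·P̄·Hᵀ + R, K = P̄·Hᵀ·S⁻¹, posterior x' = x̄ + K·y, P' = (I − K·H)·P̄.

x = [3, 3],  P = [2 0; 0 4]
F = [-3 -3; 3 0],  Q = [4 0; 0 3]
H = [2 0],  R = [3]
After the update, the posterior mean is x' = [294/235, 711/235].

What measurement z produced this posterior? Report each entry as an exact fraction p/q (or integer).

z = [3]

x̄ = F·x = [-18, 9]
P̄ = F·P·Fᵀ + Q = [58 -18; -18 21]
S = H·P̄·Hᵀ + R = [235]
K = P̄·Hᵀ·S⁻¹ = [116/235; -36/235]
x' − x̄ = [4524/235, -1404/235] = K·y
y = (KᵀK)⁻¹·Kᵀ·(x' − x̄) = [39]
z = y + H·x̄ = [39] + [-36] = [3]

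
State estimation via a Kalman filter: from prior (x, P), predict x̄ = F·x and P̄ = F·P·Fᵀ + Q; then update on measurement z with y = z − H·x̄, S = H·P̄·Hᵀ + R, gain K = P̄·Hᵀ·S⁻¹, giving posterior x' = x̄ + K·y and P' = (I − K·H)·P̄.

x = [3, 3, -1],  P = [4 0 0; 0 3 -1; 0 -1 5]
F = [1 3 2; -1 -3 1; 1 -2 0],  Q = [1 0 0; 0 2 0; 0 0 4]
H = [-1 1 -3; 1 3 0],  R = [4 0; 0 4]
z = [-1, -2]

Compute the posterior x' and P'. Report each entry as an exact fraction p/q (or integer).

x' = [16287/2447, -36573/12235, -6789/2447]
P' = [83964/2447 -28100/2447 -36748/2447; -28100/2447 52392/12235 12656/2447; -36748/2447 12656/2447 17256/2447]

x̄ = F·x = [10, -13, -3]
P̄ = F·P·Fᵀ + Q = [40 -18 -10; -18 44 16; -10 16 20]
y = z − H·x̄ = [13, 27]
S = H·P̄·Hᵀ + R = [148 14; 14 332]
K = P̄·Hᵀ·S⁻¹ = [-455/2447 -84/2447; 763/12235 4169/12235; -591/2447 305/2447]
x' = x̄ + K·y = [16287/2447, -36573/12235, -6789/2447]
P' = (I − K·H)·P̄ = [83964/2447 -28100/2447 -36748/2447; -28100/2447 52392/12235 12656/2447; -36748/2447 12656/2447 17256/2447]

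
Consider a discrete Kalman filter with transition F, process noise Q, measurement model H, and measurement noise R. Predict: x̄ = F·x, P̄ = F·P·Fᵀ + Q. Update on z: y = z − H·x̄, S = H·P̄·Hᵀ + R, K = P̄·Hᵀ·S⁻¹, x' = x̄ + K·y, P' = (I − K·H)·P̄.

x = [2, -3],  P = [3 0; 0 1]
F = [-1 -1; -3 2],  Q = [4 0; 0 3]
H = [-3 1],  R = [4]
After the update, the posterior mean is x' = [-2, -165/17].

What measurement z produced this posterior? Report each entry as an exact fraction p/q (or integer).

z = [-3]

x̄ = F·x = [1, -12]
P̄ = F·P·Fᵀ + Q = [8 7; 7 34]
S = H·P̄·Hᵀ + R = [68]
K = P̄·Hᵀ·S⁻¹ = [-1/4; 13/68]
x' − x̄ = [-3, 39/17] = K·y
y = (KᵀK)⁻¹·Kᵀ·(x' − x̄) = [12]
z = y + H·x̄ = [12] + [-15] = [-3]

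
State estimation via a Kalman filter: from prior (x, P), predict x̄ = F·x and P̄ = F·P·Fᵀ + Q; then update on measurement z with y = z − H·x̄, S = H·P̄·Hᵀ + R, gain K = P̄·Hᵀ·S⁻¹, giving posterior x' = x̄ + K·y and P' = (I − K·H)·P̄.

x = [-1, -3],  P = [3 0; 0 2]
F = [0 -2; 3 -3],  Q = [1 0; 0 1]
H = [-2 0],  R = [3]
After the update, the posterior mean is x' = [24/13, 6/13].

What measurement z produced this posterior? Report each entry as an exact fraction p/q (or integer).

x̄ = F·x = [6, 6]
P̄ = F·P·Fᵀ + Q = [9 12; 12 46]
S = H·P̄·Hᵀ + R = [39]
K = P̄·Hᵀ·S⁻¹ = [-6/13; -8/13]
x' − x̄ = [-54/13, -72/13] = K·y
y = (KᵀK)⁻¹·Kᵀ·(x' − x̄) = [9]
z = y + H·x̄ = [9] + [-12] = [-3]

z = [-3]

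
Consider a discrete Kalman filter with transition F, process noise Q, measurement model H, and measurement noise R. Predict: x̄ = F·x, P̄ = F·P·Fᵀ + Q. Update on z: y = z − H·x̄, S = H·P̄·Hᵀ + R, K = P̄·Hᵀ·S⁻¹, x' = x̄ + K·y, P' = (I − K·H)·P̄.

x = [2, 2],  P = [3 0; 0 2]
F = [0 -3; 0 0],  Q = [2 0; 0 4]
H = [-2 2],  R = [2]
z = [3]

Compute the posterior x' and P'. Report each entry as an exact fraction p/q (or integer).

x' = [-114/49, -36/49]
P' = [180/49 160/49; 160/49 164/49]

x̄ = F·x = [-6, 0]
P̄ = F·P·Fᵀ + Q = [20 0; 0 4]
y = z − H·x̄ = [-9]
S = H·P̄·Hᵀ + R = [98]
K = P̄·Hᵀ·S⁻¹ = [-20/49; 4/49]
x' = x̄ + K·y = [-114/49, -36/49]
P' = (I − K·H)·P̄ = [180/49 160/49; 160/49 164/49]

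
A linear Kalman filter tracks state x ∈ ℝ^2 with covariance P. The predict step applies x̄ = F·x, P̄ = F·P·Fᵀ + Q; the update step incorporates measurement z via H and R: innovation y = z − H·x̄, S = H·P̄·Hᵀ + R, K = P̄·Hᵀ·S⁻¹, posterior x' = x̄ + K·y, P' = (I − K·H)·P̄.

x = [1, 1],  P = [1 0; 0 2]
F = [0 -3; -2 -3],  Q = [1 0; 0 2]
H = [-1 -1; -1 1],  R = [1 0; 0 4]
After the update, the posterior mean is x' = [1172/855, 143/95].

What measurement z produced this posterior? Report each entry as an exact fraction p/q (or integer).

z = [-3, 1]

x̄ = F·x = [-3, -5]
P̄ = F·P·Fᵀ + Q = [19 18; 18 24]
S = H·P̄·Hᵀ + R = [80 -5; -5 11]
K = P̄·Hᵀ·S⁻¹ = [-412/855 -53/171; -48/95 6/19]
x' − x̄ = [3737/855, 618/95] = K·y
y = (KᵀK)⁻¹·Kᵀ·(x' − x̄) = [-11, 3]
z = y + H·x̄ = [-11, 3] + [8, -2] = [-3, 1]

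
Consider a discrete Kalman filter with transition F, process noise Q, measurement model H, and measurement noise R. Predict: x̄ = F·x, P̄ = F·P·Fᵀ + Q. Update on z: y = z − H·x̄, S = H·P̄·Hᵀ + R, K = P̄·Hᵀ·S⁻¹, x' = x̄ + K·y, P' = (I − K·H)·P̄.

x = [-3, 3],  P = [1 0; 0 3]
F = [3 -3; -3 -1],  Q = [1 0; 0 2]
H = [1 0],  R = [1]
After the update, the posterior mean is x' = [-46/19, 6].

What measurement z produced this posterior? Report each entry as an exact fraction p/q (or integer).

x̄ = F·x = [-18, 6]
P̄ = F·P·Fᵀ + Q = [37 0; 0 14]
S = H·P̄·Hᵀ + R = [38]
K = P̄·Hᵀ·S⁻¹ = [37/38; 0]
x' − x̄ = [296/19, 0] = K·y
y = (KᵀK)⁻¹·Kᵀ·(x' − x̄) = [16]
z = y + H·x̄ = [16] + [-18] = [-2]

z = [-2]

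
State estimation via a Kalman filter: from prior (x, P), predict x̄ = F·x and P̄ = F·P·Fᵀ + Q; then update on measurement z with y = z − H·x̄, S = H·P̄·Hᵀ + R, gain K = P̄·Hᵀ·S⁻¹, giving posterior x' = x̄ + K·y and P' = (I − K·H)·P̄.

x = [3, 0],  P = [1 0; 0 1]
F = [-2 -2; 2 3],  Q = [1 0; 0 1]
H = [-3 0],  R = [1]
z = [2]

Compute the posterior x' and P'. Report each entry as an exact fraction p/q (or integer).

x' = [-30/41, 6/41]
P' = [9/82 -5/41; -5/41 124/41]

x̄ = F·x = [-6, 6]
P̄ = F·P·Fᵀ + Q = [9 -10; -10 14]
y = z − H·x̄ = [-16]
S = H·P̄·Hᵀ + R = [82]
K = P̄·Hᵀ·S⁻¹ = [-27/82; 15/41]
x' = x̄ + K·y = [-30/41, 6/41]
P' = (I − K·H)·P̄ = [9/82 -5/41; -5/41 124/41]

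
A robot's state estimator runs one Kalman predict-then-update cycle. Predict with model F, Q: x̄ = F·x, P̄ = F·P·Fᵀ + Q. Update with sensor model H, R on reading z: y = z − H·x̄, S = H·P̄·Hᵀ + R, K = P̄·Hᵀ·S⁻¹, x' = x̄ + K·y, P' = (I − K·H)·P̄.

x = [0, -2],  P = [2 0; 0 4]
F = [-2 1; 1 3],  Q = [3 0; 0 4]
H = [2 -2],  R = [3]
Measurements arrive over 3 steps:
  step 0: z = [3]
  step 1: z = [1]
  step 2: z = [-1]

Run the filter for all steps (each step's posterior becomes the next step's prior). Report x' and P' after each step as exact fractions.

step 0: x̄ = F·x = [-2, -6]
step 0: P̄ = F·P·Fᵀ + Q = [15 8; 8 42]
step 0: y = z − H·x̄ = [-5]
step 0: S = H·P̄·Hᵀ + R = [167]
step 0: K = P̄·Hᵀ·S⁻¹ = [14/167; -68/167]
step 0: x' = x̄ + K·y = [-404/167, -662/167]
step 0: P' = (I − K·H)·P̄ = [2309/167 2288/167; 2288/167 2390/167]
step 1: x̄ = F·x = [146/167, -2390/167]
step 1: P̄ = F·P·Fᵀ + Q = [2975/167 -8888/167; -8888/167 38215/167]
step 1: y = z − H·x̄ = [-4905/167]
step 1: S = H·P̄·Hᵀ + R = [236365/167]
step 1: K = P̄·Hᵀ·S⁻¹ = [23726/236365; -94206/236365]
step 1: x' = x̄ + K·y = [-98044/47273, -123152/47273]
step 1: P' = (I − K·H)·P̄ = [839897/236365 804308/236365; 804308/236365 945617/236365]
step 2: x̄ = F·x = [72936/47273, -467500/47273]
step 2: P̄ = F·P·Fᵀ + Q = [1797068/236365 -2864483/236365; -2864483/236365 15121758/236365]
step 2: y = z − H·x̄ = [-1128145/47273]
step 2: S = H·P̄·Hᵀ + R = [91300263/236365]
step 2: K = P̄·Hᵀ·S⁻¹ = [9323102/91300263; -35972482/91300263]
step 2: x' = x̄ + K·y = [-81626614/91300263, -44437570/91300263]
step 2: P' = (I − K·H)·P̄ = [326412752/91300263 312428099/91300263; 312428099/91300263 366386822/91300263]

step 0: x' = [-404/167, -662/167], P' = [2309/167 2288/167; 2288/167 2390/167]
step 1: x' = [-98044/47273, -123152/47273], P' = [839897/236365 804308/236365; 804308/236365 945617/236365]
step 2: x' = [-81626614/91300263, -44437570/91300263], P' = [326412752/91300263 312428099/91300263; 312428099/91300263 366386822/91300263]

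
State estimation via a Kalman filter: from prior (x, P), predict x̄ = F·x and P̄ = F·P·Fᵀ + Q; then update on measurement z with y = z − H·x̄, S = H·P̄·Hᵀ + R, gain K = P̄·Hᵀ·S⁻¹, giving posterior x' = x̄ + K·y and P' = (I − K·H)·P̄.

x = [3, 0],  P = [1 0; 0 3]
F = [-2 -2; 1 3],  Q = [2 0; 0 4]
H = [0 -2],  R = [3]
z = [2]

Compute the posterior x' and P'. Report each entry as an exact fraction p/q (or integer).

x' = [-466/131, -119/131]
P' = [758/131 -60/131; -60/131 96/131]

x̄ = F·x = [-6, 3]
P̄ = F·P·Fᵀ + Q = [18 -20; -20 32]
y = z − H·x̄ = [8]
S = H·P̄·Hᵀ + R = [131]
K = P̄·Hᵀ·S⁻¹ = [40/131; -64/131]
x' = x̄ + K·y = [-466/131, -119/131]
P' = (I − K·H)·P̄ = [758/131 -60/131; -60/131 96/131]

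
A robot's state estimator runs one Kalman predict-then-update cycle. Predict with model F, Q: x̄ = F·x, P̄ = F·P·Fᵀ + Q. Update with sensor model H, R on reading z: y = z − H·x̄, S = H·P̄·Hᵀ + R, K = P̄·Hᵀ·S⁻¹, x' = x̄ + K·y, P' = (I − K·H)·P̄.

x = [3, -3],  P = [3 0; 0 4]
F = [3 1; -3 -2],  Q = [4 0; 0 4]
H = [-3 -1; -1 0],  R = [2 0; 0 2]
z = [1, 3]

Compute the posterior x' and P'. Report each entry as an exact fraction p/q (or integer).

x' = [-7/3, 124/21]
P' = [70/57 -10/3; -10/3 226/21]

x̄ = F·x = [6, -3]
P̄ = F·P·Fᵀ + Q = [35 -35; -35 47]
y = z − H·x̄ = [16, 9]
S = H·P̄·Hᵀ + R = [154 70; 70 37]
K = P̄·Hᵀ·S⁻¹ = [-10/57 -35/57; -8/21 5/3]
x' = x̄ + K·y = [-7/3, 124/21]
P' = (I − K·H)·P̄ = [70/57 -10/3; -10/3 226/21]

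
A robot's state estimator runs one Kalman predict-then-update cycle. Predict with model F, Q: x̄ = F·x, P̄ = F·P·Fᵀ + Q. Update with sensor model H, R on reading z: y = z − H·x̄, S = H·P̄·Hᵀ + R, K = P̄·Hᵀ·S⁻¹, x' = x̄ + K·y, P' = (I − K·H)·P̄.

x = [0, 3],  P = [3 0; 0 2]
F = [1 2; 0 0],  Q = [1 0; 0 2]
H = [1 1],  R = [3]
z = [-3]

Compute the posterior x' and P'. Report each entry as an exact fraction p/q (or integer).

x̄ = F·x = [6, 0]
P̄ = F·P·Fᵀ + Q = [12 0; 0 2]
y = z − H·x̄ = [-9]
S = H·P̄·Hᵀ + R = [17]
K = P̄·Hᵀ·S⁻¹ = [12/17; 2/17]
x' = x̄ + K·y = [-6/17, -18/17]
P' = (I − K·H)·P̄ = [60/17 -24/17; -24/17 30/17]

x' = [-6/17, -18/17]
P' = [60/17 -24/17; -24/17 30/17]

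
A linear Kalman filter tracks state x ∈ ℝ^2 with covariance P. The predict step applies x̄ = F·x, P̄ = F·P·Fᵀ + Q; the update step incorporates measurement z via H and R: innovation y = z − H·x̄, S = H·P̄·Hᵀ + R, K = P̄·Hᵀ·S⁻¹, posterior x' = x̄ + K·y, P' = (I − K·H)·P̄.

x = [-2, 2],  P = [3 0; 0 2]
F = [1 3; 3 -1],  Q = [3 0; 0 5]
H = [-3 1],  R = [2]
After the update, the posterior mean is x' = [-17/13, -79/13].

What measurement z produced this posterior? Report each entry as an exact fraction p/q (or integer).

x̄ = F·x = [4, -8]
P̄ = F·P·Fᵀ + Q = [24 3; 3 34]
S = H·P̄·Hᵀ + R = [234]
K = P̄·Hᵀ·S⁻¹ = [-23/78; 25/234]
x' − x̄ = [-69/13, 25/13] = K·y
y = (KᵀK)⁻¹·Kᵀ·(x' − x̄) = [18]
z = y + H·x̄ = [18] + [-20] = [-2]

z = [-2]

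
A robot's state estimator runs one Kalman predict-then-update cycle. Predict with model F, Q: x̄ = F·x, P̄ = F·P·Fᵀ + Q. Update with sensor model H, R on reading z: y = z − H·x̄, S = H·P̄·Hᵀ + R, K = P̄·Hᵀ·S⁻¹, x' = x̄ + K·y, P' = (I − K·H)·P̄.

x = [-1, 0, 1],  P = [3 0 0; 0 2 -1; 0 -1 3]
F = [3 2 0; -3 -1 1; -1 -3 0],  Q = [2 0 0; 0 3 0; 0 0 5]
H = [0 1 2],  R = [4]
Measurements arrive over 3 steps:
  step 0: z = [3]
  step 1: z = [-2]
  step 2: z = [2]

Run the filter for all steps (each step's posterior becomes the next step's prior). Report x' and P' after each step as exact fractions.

step 0: x̄ = F·x = [-3, 4, 1]
step 0: P̄ = F·P·Fᵀ + Q = [37 -33 -21; -33 37 18; -21 18 26]
step 0: y = z − H·x̄ = [-3]
step 0: S = H·P̄·Hᵀ + R = [217]
step 0: K = P̄·Hᵀ·S⁻¹ = [-75/217; 73/217; 10/31]
step 0: x' = x̄ + K·y = [-426/217, 649/217, 1/31]
step 0: P' = (I − K·H)·P̄ = [2404/217 -1686/217 99/31; -1686/217 2700/217 -172/31; 99/31 -172/31 106/31]
step 1: x̄ = F·x = [20/217, 636/217, -1521/217]
step 1: P̄ = F·P·Fᵀ + Q = [12638/217 -12191/217 -4866/217; -12191/217 13863/217 1371/217; -4866/217 1371/217 17673/217]
step 1: y = z − H·x̄ = [1972/217]
step 1: S = H·P̄·Hᵀ + R = [90907/217]
step 1: K = P̄·Hᵀ·S⁻¹ = [-21923/90907; 16605/90907; 36717/90907]
step 1: x' = x̄ + K·y = [-190848/90907, 417336/90907, -303519/90907]
step 1: P' = (I − K·H)·P̄ = [3079561/90907 -3429566/90907 1670937/90907; -3429566/90907 4536948/90907 -2235264/90907; 1670937/90907 -2235264/90907 1191066/90907]
step 2: x̄ = F·x = [262128/90907, -148311/90907, -1061160/90907]
step 2: P̄ = F·P·Fᵀ + Q = [4890863/90907 -5381568/90907 1264855/90907; -5381568/90907 7584294/90907 -6411278/90907; 1264855/90907 -6411278/90907 23789232/90907]
step 2: y = z − H·x̄ = [2452445/90907]
step 2: S = H·P̄·Hᵀ + R = [77459738/90907]
step 2: K = P̄·Hᵀ·S⁻¹ = [-1425929/38729869; -2619131/38729869; 20583593/38729869]
step 2: x' = x̄ + K·y = [73208561/38729869, -133843822/38729869, 103199335/38729869]
step 2: P' = (I − K·H)·P̄ = [2038962195/38729869 -2374919570/38729869 1184607927/38729869; -2374919570/38729869 3080280052/38729869 -1545378288/38729869; 1184607927/38729869 -1545378288/38729869 813856330/38729869]

step 0: x' = [-426/217, 649/217, 1/31], P' = [2404/217 -1686/217 99/31; -1686/217 2700/217 -172/31; 99/31 -172/31 106/31]
step 1: x' = [-190848/90907, 417336/90907, -303519/90907], P' = [3079561/90907 -3429566/90907 1670937/90907; -3429566/90907 4536948/90907 -2235264/90907; 1670937/90907 -2235264/90907 1191066/90907]
step 2: x' = [73208561/38729869, -133843822/38729869, 103199335/38729869], P' = [2038962195/38729869 -2374919570/38729869 1184607927/38729869; -2374919570/38729869 3080280052/38729869 -1545378288/38729869; 1184607927/38729869 -1545378288/38729869 813856330/38729869]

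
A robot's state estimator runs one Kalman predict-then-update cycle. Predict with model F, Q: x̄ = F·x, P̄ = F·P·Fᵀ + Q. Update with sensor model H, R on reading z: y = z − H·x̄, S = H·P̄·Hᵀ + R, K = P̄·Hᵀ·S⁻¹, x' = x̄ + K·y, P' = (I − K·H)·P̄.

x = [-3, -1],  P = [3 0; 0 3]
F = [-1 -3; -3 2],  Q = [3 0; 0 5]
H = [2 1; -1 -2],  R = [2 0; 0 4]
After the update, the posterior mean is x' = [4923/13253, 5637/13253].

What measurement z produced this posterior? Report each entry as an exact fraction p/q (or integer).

x̄ = F·x = [6, 7]
P̄ = F·P·Fᵀ + Q = [33 -9; -9 44]
S = H·P̄·Hᵀ + R = [142 -109; -109 177]
K = P̄·Hᵀ·S⁻¹ = [8454/13253 4083/13253; -4009/13253 -8384/13253]
x' − x̄ = [-74595/13253, -87134/13253] = K·y
y = (KᵀK)⁻¹·Kᵀ·(x' − x̄) = [-18, 19]
z = y + H·x̄ = [-18, 19] + [19, -20] = [1, -1]

z = [1, -1]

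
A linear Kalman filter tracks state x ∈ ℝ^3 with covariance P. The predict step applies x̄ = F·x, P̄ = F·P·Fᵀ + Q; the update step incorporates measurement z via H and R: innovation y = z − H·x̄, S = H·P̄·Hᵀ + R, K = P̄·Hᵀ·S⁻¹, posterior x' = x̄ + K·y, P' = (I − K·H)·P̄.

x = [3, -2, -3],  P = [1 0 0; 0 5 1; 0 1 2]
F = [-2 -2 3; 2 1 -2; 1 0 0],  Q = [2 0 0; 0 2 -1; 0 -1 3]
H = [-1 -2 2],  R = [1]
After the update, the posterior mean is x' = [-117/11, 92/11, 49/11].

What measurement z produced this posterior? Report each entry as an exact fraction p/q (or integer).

x̄ = F·x = [-11, 10, 3]
P̄ = F·P·Fᵀ + Q = [32 -19 -2; -19 15 1; -2 1 4]
S = H·P̄·Hᵀ + R = [33]
K = P̄·Hᵀ·S⁻¹ = [2/33; -3/11; 8/33]
x' − x̄ = [4/11, -18/11, 16/11] = K·y
y = (KᵀK)⁻¹·Kᵀ·(x' − x̄) = [6]
z = y + H·x̄ = [6] + [-3] = [3]

z = [3]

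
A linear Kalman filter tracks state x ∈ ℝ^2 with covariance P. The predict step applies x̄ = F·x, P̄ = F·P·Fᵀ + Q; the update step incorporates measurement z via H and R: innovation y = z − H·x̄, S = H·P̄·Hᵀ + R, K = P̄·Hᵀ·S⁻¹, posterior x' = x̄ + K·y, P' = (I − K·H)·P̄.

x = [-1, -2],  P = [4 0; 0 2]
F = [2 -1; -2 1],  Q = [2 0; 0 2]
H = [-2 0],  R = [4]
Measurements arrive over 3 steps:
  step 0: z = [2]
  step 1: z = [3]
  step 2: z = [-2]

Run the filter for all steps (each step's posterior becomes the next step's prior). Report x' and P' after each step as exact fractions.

step 0: x' = [-20/21, 6/7], P' = [20/21 -6/7; -6/7 32/7]
step 1: x' = [-493/311, 546/311], P' = [290/311 -248/311; -248/311 1366/311]
step 2: x' = [2608/4451, 1078/4451], P' = [4140/4451 -3518/4451; -3518/4451 19456/4451]

step 0: x̄ = F·x = [0, 0]
step 0: P̄ = F·P·Fᵀ + Q = [20 -18; -18 20]
step 0: y = z − H·x̄ = [2]
step 0: S = H·P̄·Hᵀ + R = [84]
step 0: K = P̄·Hᵀ·S⁻¹ = [-10/21; 3/7]
step 0: x' = x̄ + K·y = [-20/21, 6/7]
step 0: P' = (I − K·H)·P̄ = [20/21 -6/7; -6/7 32/7]
step 1: x̄ = F·x = [-58/21, 58/21]
step 1: P̄ = F·P·Fᵀ + Q = [290/21 -248/21; -248/21 290/21]
step 1: y = z − H·x̄ = [-53/21]
step 1: S = H·P̄·Hᵀ + R = [1244/21]
step 1: K = P̄·Hᵀ·S⁻¹ = [-145/311; 124/311]
step 1: x' = x̄ + K·y = [-493/311, 546/311]
step 1: P' = (I − K·H)·P̄ = [290/311 -248/311; -248/311 1366/311]
step 2: x̄ = F·x = [-1532/311, 1532/311]
step 2: P̄ = F·P·Fᵀ + Q = [4140/311 -3518/311; -3518/311 4140/311]
step 2: y = z − H·x̄ = [-3686/311]
step 2: S = H·P̄·Hᵀ + R = [17804/311]
step 2: K = P̄·Hᵀ·S⁻¹ = [-2070/4451; 1759/4451]
step 2: x' = x̄ + K·y = [2608/4451, 1078/4451]
step 2: P' = (I − K·H)·P̄ = [4140/4451 -3518/4451; -3518/4451 19456/4451]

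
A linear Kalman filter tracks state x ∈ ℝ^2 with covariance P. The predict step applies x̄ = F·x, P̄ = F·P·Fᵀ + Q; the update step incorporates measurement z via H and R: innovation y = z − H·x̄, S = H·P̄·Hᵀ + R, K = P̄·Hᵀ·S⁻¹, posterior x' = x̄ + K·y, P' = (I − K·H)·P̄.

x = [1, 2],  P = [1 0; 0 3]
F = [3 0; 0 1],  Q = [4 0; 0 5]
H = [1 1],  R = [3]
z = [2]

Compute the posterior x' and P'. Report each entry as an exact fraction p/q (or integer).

x̄ = F·x = [3, 2]
P̄ = F·P·Fᵀ + Q = [13 0; 0 8]
y = z − H·x̄ = [-3]
S = H·P̄·Hᵀ + R = [24]
K = P̄·Hᵀ·S⁻¹ = [13/24; 1/3]
x' = x̄ + K·y = [11/8, 1]
P' = (I − K·H)·P̄ = [143/24 -13/3; -13/3 16/3]

x' = [11/8, 1]
P' = [143/24 -13/3; -13/3 16/3]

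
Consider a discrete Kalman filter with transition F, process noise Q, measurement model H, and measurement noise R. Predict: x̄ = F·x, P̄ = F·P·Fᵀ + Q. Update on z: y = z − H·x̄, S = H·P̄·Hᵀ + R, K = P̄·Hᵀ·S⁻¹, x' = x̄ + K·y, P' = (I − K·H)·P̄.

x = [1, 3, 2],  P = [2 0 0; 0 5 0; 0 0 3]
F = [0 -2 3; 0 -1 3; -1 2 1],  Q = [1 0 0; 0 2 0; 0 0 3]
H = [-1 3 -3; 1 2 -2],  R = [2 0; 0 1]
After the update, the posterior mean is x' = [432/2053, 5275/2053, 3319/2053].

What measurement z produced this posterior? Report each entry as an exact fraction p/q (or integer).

x̄ = F·x = [0, 3, 7]
P̄ = F·P·Fᵀ + Q = [48 37 -11; 37 34 -1; -11 -1 28]
S = H·P̄·Hᵀ + R = [338 384; 384 497]
K = P̄·Hᵀ·S⁻¹ = [-3792/10265 5904/10265; -3646/10265 5027/10265; -5638/10265 2931/10265]
x' − x̄ = [432/2053, -884/2053, -11052/2053] = K·y
y = (KᵀK)⁻¹·Kᵀ·(x' − x̄) = [15, 10]
z = y + H·x̄ = [15, 10] + [-12, -8] = [3, 2]

z = [3, 2]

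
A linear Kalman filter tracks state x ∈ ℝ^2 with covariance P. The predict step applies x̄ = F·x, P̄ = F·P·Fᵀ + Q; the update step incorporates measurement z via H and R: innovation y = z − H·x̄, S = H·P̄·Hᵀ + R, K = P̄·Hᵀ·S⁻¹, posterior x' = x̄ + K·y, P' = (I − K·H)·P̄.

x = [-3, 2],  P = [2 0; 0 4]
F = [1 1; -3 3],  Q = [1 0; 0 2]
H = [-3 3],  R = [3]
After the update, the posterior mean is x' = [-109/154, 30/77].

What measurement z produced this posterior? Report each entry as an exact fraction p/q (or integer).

x̄ = F·x = [-1, 15]
P̄ = F·P·Fᵀ + Q = [7 6; 6 56]
S = H·P̄·Hᵀ + R = [462]
K = P̄·Hᵀ·S⁻¹ = [-1/154; 25/77]
x' − x̄ = [45/154, -1125/77] = K·y
y = (KᵀK)⁻¹·Kᵀ·(x' − x̄) = [-45]
z = y + H·x̄ = [-45] + [48] = [3]

z = [3]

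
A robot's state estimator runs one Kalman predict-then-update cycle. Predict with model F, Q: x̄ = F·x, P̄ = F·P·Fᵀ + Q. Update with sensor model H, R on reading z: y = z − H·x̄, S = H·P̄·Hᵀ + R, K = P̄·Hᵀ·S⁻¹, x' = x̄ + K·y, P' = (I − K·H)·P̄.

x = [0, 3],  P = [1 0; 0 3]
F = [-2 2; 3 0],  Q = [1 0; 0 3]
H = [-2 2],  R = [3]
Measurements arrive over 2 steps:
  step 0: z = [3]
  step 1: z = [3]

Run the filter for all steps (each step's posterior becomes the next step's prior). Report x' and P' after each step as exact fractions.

step 0: x̄ = F·x = [6, 0]
step 0: P̄ = F·P·Fᵀ + Q = [17 -6; -6 12]
step 0: y = z − H·x̄ = [15]
step 0: S = H·P̄·Hᵀ + R = [167]
step 0: K = P̄·Hᵀ·S⁻¹ = [-46/167; 36/167]
step 0: x' = x̄ + K·y = [312/167, 540/167]
step 0: P' = (I − K·H)·P̄ = [723/167 654/167; 654/167 708/167]
step 1: x̄ = F·x = [456/167, 936/167]
step 1: P̄ = F·P·Fᵀ + Q = [659/167 -414/167; -414/167 7008/167]
step 1: y = z − H·x̄ = [-459/167]
step 1: S = H·P̄·Hᵀ + R = [34481/167]
step 1: K = P̄·Hᵀ·S⁻¹ = [-74/1189; 14844/34481]
step 1: x' = x̄ + K·y = [3450/1189, 152460/34481]
step 1: P' = (I − K·H)·P̄ = [129/41 3630/1189; 3630/1189 127536/34481]

step 0: x' = [312/167, 540/167], P' = [723/167 654/167; 654/167 708/167]
step 1: x' = [3450/1189, 152460/34481], P' = [129/41 3630/1189; 3630/1189 127536/34481]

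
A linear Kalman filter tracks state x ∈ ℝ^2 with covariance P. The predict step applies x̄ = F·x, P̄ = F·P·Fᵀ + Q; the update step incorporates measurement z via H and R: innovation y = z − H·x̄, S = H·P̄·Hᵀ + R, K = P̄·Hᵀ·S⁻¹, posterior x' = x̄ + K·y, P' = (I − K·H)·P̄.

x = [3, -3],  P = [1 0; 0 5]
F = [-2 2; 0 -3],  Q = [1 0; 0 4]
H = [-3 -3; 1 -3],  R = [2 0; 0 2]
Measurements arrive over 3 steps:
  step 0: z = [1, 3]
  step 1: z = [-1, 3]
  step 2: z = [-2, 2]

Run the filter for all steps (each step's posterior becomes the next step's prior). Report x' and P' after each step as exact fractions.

step 0: x̄ = F·x = [-12, 9]
step 0: P̄ = F·P·Fᵀ + Q = [25 -30; -30 49]
step 0: y = z − H·x̄ = [-8, 42]
step 0: S = H·P̄·Hᵀ + R = [128 186; 186 648]
step 0: K = P̄·Hᵀ·S⁻¹ = [-1945/8058 5965/24174; -223/2686 -2009/8058]
step 0: x' = x̄ + K·y = [1187/4029, -1084/1343]
step 0: P' = (I − K·H)·P̄ = [2950/12087 -335/4029; -335/4029 186/1343]
step 1: x̄ = F·x = [-8878/4029, 3252/1343]
step 1: P̄ = F·P·Fᵀ + Q = [38623/12087 -1786/1343; -1786/1343 7046/1343]
step 1: y = z − H·x̄ = [-465/1343, 50233/4029]
step 1: S = H·P̄·Hᵀ + R = [72575/1343 119471/4029; 119471/4029 729967/12087]
step 1: K = P̄·Hᵀ·S⁻¹ = [-3330291/14409544 3349489/14409544; -153696/1801193 -433620/1801193]
step 1: x' = x̄ + K·y = [5581125/7204772, -991608/1801193]
step 1: P' = (I − K·H)·P̄ = [1669945/7204772 -139962/1801193; -139962/1801193 242426/1801193]
step 2: x̄ = F·x = [-9547557/3602386, 2974824/1801193]
step 2: P̄ = F·P·Fᵀ + Q = [5560538/1801193 -2294328/1801193; -2294328/1801193 9386606/1801193]
step 2: y = z − H·x̄ = [-17998499/3602386, 34601273/3602386]
step 2: S = H·P̄·Hᵀ + R = [96828778/1801193 54031872/1801193; 54031872/1801193 107408346/1801193]
step 2: K = P̄·Hᵀ·S⁻¹ = [-79799029/346102819 240719533/1038308457; -29601447/346102819 -83241615/346102819]
step 2: x' = x̄ + K·y = [1512709261/2076616914, -80028705/346102819]
step 2: P' = (I − K·H)·P̄ = [240058310/1038308457 -26820084/346102819; -26820084/346102819 46554382/346102819]

step 0: x' = [1187/4029, -1084/1343], P' = [2950/12087 -335/4029; -335/4029 186/1343]
step 1: x' = [5581125/7204772, -991608/1801193], P' = [1669945/7204772 -139962/1801193; -139962/1801193 242426/1801193]
step 2: x' = [1512709261/2076616914, -80028705/346102819], P' = [240058310/1038308457 -26820084/346102819; -26820084/346102819 46554382/346102819]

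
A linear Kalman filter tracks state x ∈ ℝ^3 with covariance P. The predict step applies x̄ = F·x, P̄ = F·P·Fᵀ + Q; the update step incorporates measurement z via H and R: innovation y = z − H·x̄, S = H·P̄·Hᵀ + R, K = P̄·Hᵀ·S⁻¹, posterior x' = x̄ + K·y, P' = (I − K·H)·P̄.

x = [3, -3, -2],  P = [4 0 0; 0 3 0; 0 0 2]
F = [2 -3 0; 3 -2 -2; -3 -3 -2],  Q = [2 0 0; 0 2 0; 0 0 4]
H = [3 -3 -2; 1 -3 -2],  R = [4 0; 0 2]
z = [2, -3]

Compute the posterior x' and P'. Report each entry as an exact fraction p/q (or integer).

x' = [81993/29617, 22535/4231, -21014/4231]
P' = [42678/29617 4938/4231 -2310/4231; 4938/4231 70846/4231 -101866/4231; -2310/4231 -101866/4231 151860/4231]

x̄ = F·x = [15, 19, 4]
P̄ = F·P·Fᵀ + Q = [45 42 3; 42 58 -10; 3 -10 75]
y = z − H·x̄ = [22, 47]
S = H·P̄·Hᵀ + R = [319 309; 309 485]
K = P̄·Hᵀ·S⁻¹ = [14169/29617 -14340/29617; 1502/4231 -1934/4231; -1263/4231 -216/4231]
x' = x̄ + K·y = [81993/29617, 22535/4231, -21014/4231]
P' = (I − K·H)·P̄ = [42678/29617 4938/4231 -2310/4231; 4938/4231 70846/4231 -101866/4231; -2310/4231 -101866/4231 151860/4231]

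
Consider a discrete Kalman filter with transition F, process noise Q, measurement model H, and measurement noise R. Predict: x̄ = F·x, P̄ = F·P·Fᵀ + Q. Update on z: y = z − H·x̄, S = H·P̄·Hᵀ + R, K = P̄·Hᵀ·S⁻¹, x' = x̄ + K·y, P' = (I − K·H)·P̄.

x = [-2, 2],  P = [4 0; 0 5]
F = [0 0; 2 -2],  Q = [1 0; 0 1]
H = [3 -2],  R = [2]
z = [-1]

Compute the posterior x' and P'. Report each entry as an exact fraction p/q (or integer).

x̄ = F·x = [0, -8]
P̄ = F·P·Fᵀ + Q = [1 0; 0 37]
y = z − H·x̄ = [-17]
S = H·P̄·Hᵀ + R = [159]
K = P̄·Hᵀ·S⁻¹ = [1/53; -74/159]
x' = x̄ + K·y = [-17/53, -14/159]
P' = (I − K·H)·P̄ = [50/53 74/53; 74/53 407/159]

x' = [-17/53, -14/159]
P' = [50/53 74/53; 74/53 407/159]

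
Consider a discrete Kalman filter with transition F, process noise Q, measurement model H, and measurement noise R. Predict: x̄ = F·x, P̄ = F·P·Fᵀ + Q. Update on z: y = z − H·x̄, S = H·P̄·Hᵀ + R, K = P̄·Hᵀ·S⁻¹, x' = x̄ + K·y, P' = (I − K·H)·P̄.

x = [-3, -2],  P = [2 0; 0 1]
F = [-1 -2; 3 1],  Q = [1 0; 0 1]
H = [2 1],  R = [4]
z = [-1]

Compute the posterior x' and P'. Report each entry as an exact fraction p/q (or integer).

x' = [29/5, -59/5]
P' = [26/5 -46/5; -46/5 96/5]

x̄ = F·x = [7, -11]
P̄ = F·P·Fᵀ + Q = [7 -8; -8 20]
y = z − H·x̄ = [-4]
S = H·P̄·Hᵀ + R = [20]
K = P̄·Hᵀ·S⁻¹ = [3/10; 1/5]
x' = x̄ + K·y = [29/5, -59/5]
P' = (I − K·H)·P̄ = [26/5 -46/5; -46/5 96/5]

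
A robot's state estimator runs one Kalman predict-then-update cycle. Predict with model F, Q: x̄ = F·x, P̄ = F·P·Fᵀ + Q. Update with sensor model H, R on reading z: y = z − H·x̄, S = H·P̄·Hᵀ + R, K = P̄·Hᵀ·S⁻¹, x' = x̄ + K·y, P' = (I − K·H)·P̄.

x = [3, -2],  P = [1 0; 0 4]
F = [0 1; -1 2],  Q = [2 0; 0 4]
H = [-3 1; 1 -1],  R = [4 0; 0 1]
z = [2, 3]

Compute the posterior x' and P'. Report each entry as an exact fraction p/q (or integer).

x' = [-784/323, -1794/323]
P' = [334/323 466/323; 466/323 890/323]

x̄ = F·x = [-2, -7]
P̄ = F·P·Fᵀ + Q = [6 8; 8 21]
y = z − H·x̄ = [3, -2]
S = H·P̄·Hᵀ + R = [31 -7; -7 12]
K = P̄·Hᵀ·S⁻¹ = [-134/323 -132/323; -127/323 -424/323]
x' = x̄ + K·y = [-784/323, -1794/323]
P' = (I − K·H)·P̄ = [334/323 466/323; 466/323 890/323]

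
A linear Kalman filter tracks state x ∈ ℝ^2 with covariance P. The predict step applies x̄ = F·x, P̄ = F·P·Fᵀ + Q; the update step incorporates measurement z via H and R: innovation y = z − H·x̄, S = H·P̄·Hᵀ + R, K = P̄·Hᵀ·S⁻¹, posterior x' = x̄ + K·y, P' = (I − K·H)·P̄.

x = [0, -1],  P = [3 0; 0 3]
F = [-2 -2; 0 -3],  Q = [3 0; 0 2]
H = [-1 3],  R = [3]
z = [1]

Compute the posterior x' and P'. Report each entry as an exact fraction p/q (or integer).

x̄ = F·x = [2, 3]
P̄ = F·P·Fᵀ + Q = [27 18; 18 29]
y = z − H·x̄ = [-6]
S = H·P̄·Hᵀ + R = [183]
K = P̄·Hᵀ·S⁻¹ = [9/61; 23/61]
x' = x̄ + K·y = [68/61, 45/61]
P' = (I − K·H)·P̄ = [1404/61 477/61; 477/61 182/61]

x' = [68/61, 45/61]
P' = [1404/61 477/61; 477/61 182/61]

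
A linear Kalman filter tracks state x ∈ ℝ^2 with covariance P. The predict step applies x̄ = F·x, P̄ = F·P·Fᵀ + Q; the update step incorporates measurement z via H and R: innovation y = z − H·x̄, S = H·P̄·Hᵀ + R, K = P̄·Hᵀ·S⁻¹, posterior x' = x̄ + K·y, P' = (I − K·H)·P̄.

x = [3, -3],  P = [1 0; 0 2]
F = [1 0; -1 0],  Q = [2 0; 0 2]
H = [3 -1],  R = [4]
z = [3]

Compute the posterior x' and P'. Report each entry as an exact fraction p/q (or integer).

x' = [3/4, -33/20]
P' = [1/2 1/2; 1/2 21/10]

x̄ = F·x = [3, -3]
P̄ = F·P·Fᵀ + Q = [3 -1; -1 3]
y = z − H·x̄ = [-9]
S = H·P̄·Hᵀ + R = [40]
K = P̄·Hᵀ·S⁻¹ = [1/4; -3/20]
x' = x̄ + K·y = [3/4, -33/20]
P' = (I − K·H)·P̄ = [1/2 1/2; 1/2 21/10]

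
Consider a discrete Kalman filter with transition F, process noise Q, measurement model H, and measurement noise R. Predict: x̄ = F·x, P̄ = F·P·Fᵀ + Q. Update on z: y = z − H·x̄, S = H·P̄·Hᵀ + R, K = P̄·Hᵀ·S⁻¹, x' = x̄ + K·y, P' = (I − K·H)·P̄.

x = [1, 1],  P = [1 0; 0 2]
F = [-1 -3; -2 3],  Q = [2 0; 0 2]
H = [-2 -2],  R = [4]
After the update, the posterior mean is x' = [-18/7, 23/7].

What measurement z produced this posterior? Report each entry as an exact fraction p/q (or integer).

z = [-2]

x̄ = F·x = [-4, 1]
P̄ = F·P·Fᵀ + Q = [21 -16; -16 24]
S = H·P̄·Hᵀ + R = [56]
K = P̄·Hᵀ·S⁻¹ = [-5/28; -2/7]
x' − x̄ = [10/7, 16/7] = K·y
y = (KᵀK)⁻¹·Kᵀ·(x' − x̄) = [-8]
z = y + H·x̄ = [-8] + [6] = [-2]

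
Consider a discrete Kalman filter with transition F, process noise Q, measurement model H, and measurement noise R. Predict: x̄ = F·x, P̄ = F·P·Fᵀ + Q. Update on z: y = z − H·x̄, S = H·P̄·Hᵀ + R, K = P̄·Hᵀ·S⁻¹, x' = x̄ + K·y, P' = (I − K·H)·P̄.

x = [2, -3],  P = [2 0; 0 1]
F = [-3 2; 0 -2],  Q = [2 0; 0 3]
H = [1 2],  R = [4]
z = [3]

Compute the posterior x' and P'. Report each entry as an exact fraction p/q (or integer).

x' = [-54/5, 27/4]
P' = [88/5 -8; -8 9/2]

x̄ = F·x = [-12, 6]
P̄ = F·P·Fᵀ + Q = [24 -4; -4 7]
y = z − H·x̄ = [3]
S = H·P̄·Hᵀ + R = [40]
K = P̄·Hᵀ·S⁻¹ = [2/5; 1/4]
x' = x̄ + K·y = [-54/5, 27/4]
P' = (I − K·H)·P̄ = [88/5 -8; -8 9/2]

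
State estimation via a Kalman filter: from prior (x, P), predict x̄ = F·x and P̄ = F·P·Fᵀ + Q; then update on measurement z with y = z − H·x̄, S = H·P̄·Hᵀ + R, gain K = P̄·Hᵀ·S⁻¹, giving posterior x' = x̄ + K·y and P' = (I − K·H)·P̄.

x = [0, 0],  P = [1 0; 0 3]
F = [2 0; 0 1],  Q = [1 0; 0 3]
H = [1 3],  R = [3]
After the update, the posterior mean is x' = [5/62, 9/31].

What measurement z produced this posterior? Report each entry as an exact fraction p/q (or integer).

x̄ = F·x = [0, 0]
P̄ = F·P·Fᵀ + Q = [5 0; 0 6]
S = H·P̄·Hᵀ + R = [62]
K = P̄·Hᵀ·S⁻¹ = [5/62; 9/31]
x' − x̄ = [5/62, 9/31] = K·y
y = (KᵀK)⁻¹·Kᵀ·(x' − x̄) = [1]
z = y + H·x̄ = [1] + [0] = [1]

z = [1]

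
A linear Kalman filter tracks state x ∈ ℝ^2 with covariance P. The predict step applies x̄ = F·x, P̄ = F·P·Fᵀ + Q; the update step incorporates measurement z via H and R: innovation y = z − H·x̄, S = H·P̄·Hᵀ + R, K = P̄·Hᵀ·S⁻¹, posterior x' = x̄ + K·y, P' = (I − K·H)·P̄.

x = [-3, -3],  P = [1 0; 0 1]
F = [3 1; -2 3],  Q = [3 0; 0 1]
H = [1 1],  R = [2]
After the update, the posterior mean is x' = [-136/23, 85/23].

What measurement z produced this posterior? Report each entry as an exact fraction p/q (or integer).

x̄ = F·x = [-12, -3]
P̄ = F·P·Fᵀ + Q = [13 -3; -3 14]
S = H·P̄·Hᵀ + R = [23]
K = P̄·Hᵀ·S⁻¹ = [10/23; 11/23]
x' − x̄ = [140/23, 154/23] = K·y
y = (KᵀK)⁻¹·Kᵀ·(x' − x̄) = [14]
z = y + H·x̄ = [14] + [-15] = [-1]

z = [-1]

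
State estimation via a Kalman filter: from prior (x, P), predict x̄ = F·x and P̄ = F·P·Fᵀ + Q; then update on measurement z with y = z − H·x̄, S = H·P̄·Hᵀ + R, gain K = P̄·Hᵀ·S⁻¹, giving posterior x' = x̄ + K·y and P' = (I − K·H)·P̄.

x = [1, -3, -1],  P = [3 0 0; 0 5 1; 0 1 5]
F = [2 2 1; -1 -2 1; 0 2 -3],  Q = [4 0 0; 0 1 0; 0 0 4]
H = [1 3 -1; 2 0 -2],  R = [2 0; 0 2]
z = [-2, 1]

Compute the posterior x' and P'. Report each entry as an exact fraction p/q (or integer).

x̄ = F·x = [-5, 4, -3]
P̄ = F·P·Fᵀ + Q = [45 -21 1; -21 25 -27; 1 -27 57]
y = z − H·x̄ = [-12, 5]
S = H·P̄·Hᵀ + R = [363 236; 236 402]
K = P̄·Hᵀ·S⁻¹ = [-2029/6445 2602/6445; 2973/9023 -1476/9023; -14321/45115 -4162/45115]
x' = x̄ + K·y = [5133/6445, -6964/9023, 15697/45115]
P' = (I − K·H)·P̄ = [22498/6445 -444/1289 19896/6445; -444/1289 2474/9023 -1632/9023; 19896/6445 -1632/9023 143434/45115]

x' = [5133/6445, -6964/9023, 15697/45115]
P' = [22498/6445 -444/1289 19896/6445; -444/1289 2474/9023 -1632/9023; 19896/6445 -1632/9023 143434/45115]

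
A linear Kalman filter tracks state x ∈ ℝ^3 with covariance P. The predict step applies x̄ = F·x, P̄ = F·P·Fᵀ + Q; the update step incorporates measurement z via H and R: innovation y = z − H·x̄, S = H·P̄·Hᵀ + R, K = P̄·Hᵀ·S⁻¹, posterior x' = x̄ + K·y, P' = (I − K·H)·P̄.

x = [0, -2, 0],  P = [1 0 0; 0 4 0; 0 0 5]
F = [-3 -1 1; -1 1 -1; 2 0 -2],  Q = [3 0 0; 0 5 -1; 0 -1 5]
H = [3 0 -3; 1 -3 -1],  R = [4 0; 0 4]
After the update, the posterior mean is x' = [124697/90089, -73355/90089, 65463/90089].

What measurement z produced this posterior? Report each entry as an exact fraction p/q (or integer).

z = [2, 3]

x̄ = F·x = [2, -2, 0]
P̄ = F·P·Fᵀ + Q = [21 -6 -16; -6 15 7; -16 7 29]
S = H·P̄·Hᵀ + R = [742 363; 363 299]
K = P̄·Hᵀ·S⁻¹ = [13224/90089 517/90089; 9393/90089 -28879/90089; -16407/90089 33/90089]
x' − x̄ = [-55481/90089, 106823/90089, 65463/90089] = K·y
y = (KᵀK)⁻¹·Kᵀ·(x' − x̄) = [-4, -5]
z = y + H·x̄ = [-4, -5] + [6, 8] = [2, 3]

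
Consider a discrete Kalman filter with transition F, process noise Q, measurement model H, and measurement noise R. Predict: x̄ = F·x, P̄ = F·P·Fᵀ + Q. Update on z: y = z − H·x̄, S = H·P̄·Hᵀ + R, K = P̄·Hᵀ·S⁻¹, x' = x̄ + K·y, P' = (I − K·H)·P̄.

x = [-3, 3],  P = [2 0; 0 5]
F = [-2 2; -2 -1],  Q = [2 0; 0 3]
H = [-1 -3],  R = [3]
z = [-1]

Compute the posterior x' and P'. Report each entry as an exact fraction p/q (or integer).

x' = [100/11, -85/33]
P' = [1458/55 -478/55; -478/55 524/165]

x̄ = F·x = [12, 3]
P̄ = F·P·Fᵀ + Q = [30 -2; -2 16]
y = z − H·x̄ = [20]
S = H·P̄·Hᵀ + R = [165]
K = P̄·Hᵀ·S⁻¹ = [-8/55; -46/165]
x' = x̄ + K·y = [100/11, -85/33]
P' = (I − K·H)·P̄ = [1458/55 -478/55; -478/55 524/165]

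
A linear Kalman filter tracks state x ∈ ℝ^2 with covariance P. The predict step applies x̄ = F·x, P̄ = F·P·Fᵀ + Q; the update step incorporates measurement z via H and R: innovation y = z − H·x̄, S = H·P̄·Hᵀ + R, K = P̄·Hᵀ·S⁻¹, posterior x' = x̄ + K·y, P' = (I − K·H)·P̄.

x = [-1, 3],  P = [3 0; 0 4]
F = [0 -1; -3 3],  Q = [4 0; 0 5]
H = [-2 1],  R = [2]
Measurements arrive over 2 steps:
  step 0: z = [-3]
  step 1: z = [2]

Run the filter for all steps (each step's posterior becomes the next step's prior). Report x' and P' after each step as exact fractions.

step 0: x' = [23/25, -22/25], P' = [208/75 388/75; 388/75 868/75]
step 1: x' = [-22570/13657, -19200/13657], P' = [22576/13657 37600/13657; 37600/13657 87110/13657]

step 0: x̄ = F·x = [-3, 12]
step 0: P̄ = F·P·Fᵀ + Q = [8 -12; -12 68]
step 0: y = z − H·x̄ = [-21]
step 0: S = H·P̄·Hᵀ + R = [150]
step 0: K = P̄·Hᵀ·S⁻¹ = [-14/75; 46/75]
step 0: x' = x̄ + K·y = [23/25, -22/25]
step 0: P' = (I − K·H)·P̄ = [208/75 388/75; 388/75 868/75]
step 1: x̄ = F·x = [22/25, -27/5]
step 1: P̄ = F·P·Fᵀ + Q = [1168/75 -96/5; -96/5 41]
step 1: y = z − H·x̄ = [229/25]
step 1: S = H·P̄·Hᵀ + R = [13657/75]
step 1: K = P̄·Hᵀ·S⁻¹ = [-3776/13657; 5955/13657]
step 1: x' = x̄ + K·y = [-22570/13657, -19200/13657]
step 1: P' = (I − K·H)·P̄ = [22576/13657 37600/13657; 37600/13657 87110/13657]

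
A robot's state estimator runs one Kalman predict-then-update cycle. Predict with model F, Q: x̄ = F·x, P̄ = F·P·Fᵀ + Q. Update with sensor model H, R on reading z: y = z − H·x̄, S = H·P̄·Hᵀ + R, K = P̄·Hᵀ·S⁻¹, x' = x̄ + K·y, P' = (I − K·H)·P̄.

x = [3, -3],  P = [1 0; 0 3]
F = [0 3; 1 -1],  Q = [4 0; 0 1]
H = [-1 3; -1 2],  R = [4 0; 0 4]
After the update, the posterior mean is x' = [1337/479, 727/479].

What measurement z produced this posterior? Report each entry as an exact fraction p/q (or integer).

z = [2, -1]

x̄ = F·x = [-9, 6]
P̄ = F·P·Fᵀ + Q = [31 -9; -9 5]
S = H·P̄·Hᵀ + R = [134 106; 106 91]
K = P̄·Hᵀ·S⁻¹ = [-42/479 -209/479; 85/479 1/479]
x' − x̄ = [5648/479, -2147/479] = K·y
y = (KᵀK)⁻¹·Kᵀ·(x' − x̄) = [-25, -22]
z = y + H·x̄ = [-25, -22] + [27, 21] = [2, -1]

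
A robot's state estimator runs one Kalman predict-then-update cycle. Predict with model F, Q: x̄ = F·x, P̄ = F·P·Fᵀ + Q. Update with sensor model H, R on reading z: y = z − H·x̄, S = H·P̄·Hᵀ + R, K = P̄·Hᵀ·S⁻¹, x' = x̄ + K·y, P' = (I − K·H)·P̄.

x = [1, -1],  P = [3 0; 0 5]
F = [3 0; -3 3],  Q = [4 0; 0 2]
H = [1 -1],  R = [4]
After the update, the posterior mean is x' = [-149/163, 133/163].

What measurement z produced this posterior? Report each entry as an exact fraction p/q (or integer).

x̄ = F·x = [3, -6]
P̄ = F·P·Fᵀ + Q = [31 -27; -27 74]
S = H·P̄·Hᵀ + R = [163]
K = P̄·Hᵀ·S⁻¹ = [58/163; -101/163]
x' − x̄ = [-638/163, 1111/163] = K·y
y = (KᵀK)⁻¹·Kᵀ·(x' − x̄) = [-11]
z = y + H·x̄ = [-11] + [9] = [-2]

z = [-2]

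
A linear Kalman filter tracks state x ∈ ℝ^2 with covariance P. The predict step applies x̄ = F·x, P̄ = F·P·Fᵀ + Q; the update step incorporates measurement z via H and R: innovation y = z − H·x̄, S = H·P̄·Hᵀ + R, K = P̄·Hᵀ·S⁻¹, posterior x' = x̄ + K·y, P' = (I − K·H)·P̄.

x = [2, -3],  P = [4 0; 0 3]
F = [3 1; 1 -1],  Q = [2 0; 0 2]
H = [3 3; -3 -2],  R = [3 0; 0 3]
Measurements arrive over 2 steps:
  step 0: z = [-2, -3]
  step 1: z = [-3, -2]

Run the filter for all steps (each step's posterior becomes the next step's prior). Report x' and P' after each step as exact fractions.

step 0: x' = [81/166, -67/166], P' = [1289/664 -1431/664; -1431/664 1737/664]
step 1: x' = [42640/55079, -65392/55079], P' = [48664/55079 -51648/55079; -51648/55079 66930/55079]

step 0: x̄ = F·x = [3, 5]
step 0: P̄ = F·P·Fᵀ + Q = [41 9; 9 9]
step 0: y = z − H·x̄ = [-26, 16]
step 0: S = H·P̄·Hᵀ + R = [615 -558; -558 516]
step 0: K = P̄·Hᵀ·S⁻¹ = [-71/332 -335/664; 153/332 273/664]
step 0: x' = x̄ + K·y = [81/166, -67/166]
step 0: P' = (I − K·H)·P̄ = [1289/664 -1431/664; -1431/664 1737/664]
step 1: x̄ = F·x = [88/83, 74/83]
step 1: P̄ = F·P·Fᵀ + Q = [760/83 624/83; 624/83 902/83]
step 1: y = z − H·x̄ = [-735/83, 246/83]
step 1: S = H·P̄·Hᵀ + R = [26439/83 -21612/83; -21612/83 18185/83]
step 1: K = P̄·Hᵀ·S⁻¹ = [-2984/55079 -14232/55079; 15282/55079 7028/55079]
step 1: x' = x̄ + K·y = [42640/55079, -65392/55079]
step 1: P' = (I − K·H)·P̄ = [48664/55079 -51648/55079; -51648/55079 66930/55079]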